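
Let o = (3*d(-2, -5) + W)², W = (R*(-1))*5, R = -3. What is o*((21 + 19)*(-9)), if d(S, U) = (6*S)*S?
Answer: -2724840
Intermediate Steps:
d(S, U) = 6*S²
W = 15 (W = -3*(-1)*5 = 3*5 = 15)
o = 7569 (o = (3*(6*(-2)²) + 15)² = (3*(6*4) + 15)² = (3*24 + 15)² = (72 + 15)² = 87² = 7569)
o*((21 + 19)*(-9)) = 7569*((21 + 19)*(-9)) = 7569*(40*(-9)) = 7569*(-360) = -2724840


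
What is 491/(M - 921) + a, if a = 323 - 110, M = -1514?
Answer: 518164/2435 ≈ 212.80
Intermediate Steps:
a = 213
491/(M - 921) + a = 491/(-1514 - 921) + 213 = 491/(-2435) + 213 = 491*(-1/2435) + 213 = -491/2435 + 213 = 518164/2435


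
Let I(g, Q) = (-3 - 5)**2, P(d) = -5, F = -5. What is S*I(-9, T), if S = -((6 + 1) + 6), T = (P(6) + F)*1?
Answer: -832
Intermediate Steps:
T = -10 (T = (-5 - 5)*1 = -10*1 = -10)
I(g, Q) = 64 (I(g, Q) = (-8)**2 = 64)
S = -13 (S = -(7 + 6) = -1*13 = -13)
S*I(-9, T) = -13*64 = -832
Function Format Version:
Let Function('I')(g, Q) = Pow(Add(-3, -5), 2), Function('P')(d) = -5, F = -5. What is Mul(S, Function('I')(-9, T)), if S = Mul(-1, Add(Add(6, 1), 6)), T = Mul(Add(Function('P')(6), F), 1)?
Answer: -832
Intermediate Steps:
T = -10 (T = Mul(Add(-5, -5), 1) = Mul(-10, 1) = -10)
Function('I')(g, Q) = 64 (Function('I')(g, Q) = Pow(-8, 2) = 64)
S = -13 (S = Mul(-1, Add(7, 6)) = Mul(-1, 13) = -13)
Mul(S, Function('I')(-9, T)) = Mul(-13, 64) = -832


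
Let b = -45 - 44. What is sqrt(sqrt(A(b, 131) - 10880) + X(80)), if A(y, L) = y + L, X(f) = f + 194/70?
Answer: sqrt(101395 + 1225*I*sqrt(10838))/35 ≈ 10.387 + 5.0114*I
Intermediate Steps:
X(f) = 97/35 + f (X(f) = f + 194*(1/70) = f + 97/35 = 97/35 + f)
b = -89
A(y, L) = L + y
sqrt(sqrt(A(b, 131) - 10880) + X(80)) = sqrt(sqrt((131 - 89) - 10880) + (97/35 + 80)) = sqrt(sqrt(42 - 10880) + 2897/35) = sqrt(sqrt(-10838) + 2897/35) = sqrt(I*sqrt(10838) + 2897/35) = sqrt(2897/35 + I*sqrt(10838))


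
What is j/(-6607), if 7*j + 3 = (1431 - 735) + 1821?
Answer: -2514/46249 ≈ -0.054358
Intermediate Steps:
j = 2514/7 (j = -3/7 + ((1431 - 735) + 1821)/7 = -3/7 + (696 + 1821)/7 = -3/7 + (⅐)*2517 = -3/7 + 2517/7 = 2514/7 ≈ 359.14)
j/(-6607) = (2514/7)/(-6607) = (2514/7)*(-1/6607) = -2514/46249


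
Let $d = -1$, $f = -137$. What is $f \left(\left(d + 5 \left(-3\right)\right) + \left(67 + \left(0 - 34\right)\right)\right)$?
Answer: $-2329$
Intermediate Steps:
$f \left(\left(d + 5 \left(-3\right)\right) + \left(67 + \left(0 - 34\right)\right)\right) = - 137 \left(\left(-1 + 5 \left(-3\right)\right) + \left(67 + \left(0 - 34\right)\right)\right) = - 137 \left(\left(-1 - 15\right) + \left(67 - 34\right)\right) = - 137 \left(-16 + 33\right) = \left(-137\right) 17 = -2329$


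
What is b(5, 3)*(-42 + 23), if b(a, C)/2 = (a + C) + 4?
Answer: -456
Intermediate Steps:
b(a, C) = 8 + 2*C + 2*a (b(a, C) = 2*((a + C) + 4) = 2*((C + a) + 4) = 2*(4 + C + a) = 8 + 2*C + 2*a)
b(5, 3)*(-42 + 23) = (8 + 2*3 + 2*5)*(-42 + 23) = (8 + 6 + 10)*(-19) = 24*(-19) = -456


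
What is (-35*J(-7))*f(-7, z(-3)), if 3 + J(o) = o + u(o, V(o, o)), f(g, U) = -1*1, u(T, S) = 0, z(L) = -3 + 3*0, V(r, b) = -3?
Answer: -350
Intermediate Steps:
z(L) = -3 (z(L) = -3 + 0 = -3)
f(g, U) = -1
J(o) = -3 + o (J(o) = -3 + (o + 0) = -3 + o)
(-35*J(-7))*f(-7, z(-3)) = -35*(-3 - 7)*(-1) = -35*(-10)*(-1) = 350*(-1) = -350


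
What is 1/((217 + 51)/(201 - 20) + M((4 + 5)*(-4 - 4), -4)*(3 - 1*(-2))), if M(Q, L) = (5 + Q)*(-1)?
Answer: 181/60903 ≈ 0.0029719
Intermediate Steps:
M(Q, L) = -5 - Q
1/((217 + 51)/(201 - 20) + M((4 + 5)*(-4 - 4), -4)*(3 - 1*(-2))) = 1/((217 + 51)/(201 - 20) + (-5 - (4 + 5)*(-4 - 4))*(3 - 1*(-2))) = 1/(268/181 + (-5 - 9*(-8))*(3 + 2)) = 1/(268*(1/181) + (-5 - 1*(-72))*5) = 1/(268/181 + (-5 + 72)*5) = 1/(268/181 + 67*5) = 1/(268/181 + 335) = 1/(60903/181) = 181/60903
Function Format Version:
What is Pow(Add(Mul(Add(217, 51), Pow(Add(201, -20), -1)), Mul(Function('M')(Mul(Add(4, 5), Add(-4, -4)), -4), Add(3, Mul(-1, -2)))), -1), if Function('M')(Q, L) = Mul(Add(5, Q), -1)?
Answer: Rational(181, 60903) ≈ 0.0029719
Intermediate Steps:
Function('M')(Q, L) = Add(-5, Mul(-1, Q))
Pow(Add(Mul(Add(217, 51), Pow(Add(201, -20), -1)), Mul(Function('M')(Mul(Add(4, 5), Add(-4, -4)), -4), Add(3, Mul(-1, -2)))), -1) = Pow(Add(Mul(Add(217, 51), Pow(Add(201, -20), -1)), Mul(Add(-5, Mul(-1, Mul(Add(4, 5), Add(-4, -4)))), Add(3, Mul(-1, -2)))), -1) = Pow(Add(Mul(268, Pow(181, -1)), Mul(Add(-5, Mul(-1, Mul(9, -8))), Add(3, 2))), -1) = Pow(Add(Mul(268, Rational(1, 181)), Mul(Add(-5, Mul(-1, -72)), 5)), -1) = Pow(Add(Rational(268, 181), Mul(Add(-5, 72), 5)), -1) = Pow(Add(Rational(268, 181), Mul(67, 5)), -1) = Pow(Add(Rational(268, 181), 335), -1) = Pow(Rational(60903, 181), -1) = Rational(181, 60903)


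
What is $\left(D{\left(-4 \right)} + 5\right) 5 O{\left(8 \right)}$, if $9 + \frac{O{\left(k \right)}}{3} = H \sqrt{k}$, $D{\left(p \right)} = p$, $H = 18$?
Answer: $-135 + 540 \sqrt{2} \approx 628.68$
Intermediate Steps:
$O{\left(k \right)} = -27 + 54 \sqrt{k}$ ($O{\left(k \right)} = -27 + 3 \cdot 18 \sqrt{k} = -27 + 54 \sqrt{k}$)
$\left(D{\left(-4 \right)} + 5\right) 5 O{\left(8 \right)} = \left(-4 + 5\right) 5 \left(-27 + 54 \sqrt{8}\right) = 1 \cdot 5 \left(-27 + 54 \cdot 2 \sqrt{2}\right) = 5 \left(-27 + 108 \sqrt{2}\right) = -135 + 540 \sqrt{2}$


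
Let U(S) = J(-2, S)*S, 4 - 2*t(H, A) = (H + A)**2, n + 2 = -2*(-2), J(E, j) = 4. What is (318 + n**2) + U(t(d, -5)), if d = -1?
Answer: 258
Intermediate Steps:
n = 2 (n = -2 - 2*(-2) = -2 + 4 = 2)
t(H, A) = 2 - (A + H)**2/2 (t(H, A) = 2 - (H + A)**2/2 = 2 - (A + H)**2/2)
U(S) = 4*S
(318 + n**2) + U(t(d, -5)) = (318 + 2**2) + 4*(2 - (-5 - 1)**2/2) = (318 + 4) + 4*(2 - 1/2*(-6)**2) = 322 + 4*(2 - 1/2*36) = 322 + 4*(2 - 18) = 322 + 4*(-16) = 322 - 64 = 258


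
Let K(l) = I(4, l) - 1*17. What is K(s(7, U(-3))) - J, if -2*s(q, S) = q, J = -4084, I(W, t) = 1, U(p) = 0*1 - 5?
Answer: 4068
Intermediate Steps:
U(p) = -5 (U(p) = 0 - 5 = -5)
s(q, S) = -q/2
K(l) = -16 (K(l) = 1 - 1*17 = 1 - 17 = -16)
K(s(7, U(-3))) - J = -16 - 1*(-4084) = -16 + 4084 = 4068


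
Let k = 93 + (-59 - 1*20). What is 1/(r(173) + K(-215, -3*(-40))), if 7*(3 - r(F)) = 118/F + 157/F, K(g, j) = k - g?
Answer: 1211/280677 ≈ 0.0043146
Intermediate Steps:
k = 14 (k = 93 + (-59 - 20) = 93 - 79 = 14)
K(g, j) = 14 - g
r(F) = 3 - 275/(7*F) (r(F) = 3 - (118/F + 157/F)/7 = 3 - 275/(7*F))
1/(r(173) + K(-215, -3*(-40))) = 1/((3 - 275/7/173) + (14 - 1*(-215))) = 1/((3 - 275/7*1/173) + (14 + 215)) = 1/((3 - 275/1211) + 229) = 1/(3358/1211 + 229) = 1/(280677/1211) = 1211/280677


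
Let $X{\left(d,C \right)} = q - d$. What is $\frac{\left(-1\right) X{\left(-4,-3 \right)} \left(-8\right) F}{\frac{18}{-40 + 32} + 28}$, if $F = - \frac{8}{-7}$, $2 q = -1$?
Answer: $\frac{128}{103} \approx 1.2427$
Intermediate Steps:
$q = - \frac{1}{2}$ ($q = \frac{1}{2} \left(-1\right) = - \frac{1}{2} \approx -0.5$)
$X{\left(d,C \right)} = - \frac{1}{2} - d$
$F = \frac{8}{7}$ ($F = \left(-8\right) \left(- \frac{1}{7}\right) = \frac{8}{7} \approx 1.1429$)
$\frac{\left(-1\right) X{\left(-4,-3 \right)} \left(-8\right) F}{\frac{18}{-40 + 32} + 28} = \frac{\left(-1\right) \left(- \frac{1}{2} - -4\right) \left(-8\right) \frac{8}{7}}{\frac{18}{-40 + 32} + 28} = \frac{\left(-1\right) \left(- \frac{1}{2} + 4\right) \left(-8\right) \frac{8}{7}}{\frac{18}{-8} + 28} = \frac{\left(-1\right) \frac{7}{2} \left(-8\right) \frac{8}{7}}{18 \left(- \frac{1}{8}\right) + 28} = \frac{\left(-1\right) \left(\left(-28\right) \frac{8}{7}\right)}{- \frac{9}{4} + 28} = \frac{\left(-1\right) \left(-32\right)}{\frac{103}{4}} = 32 \cdot \frac{4}{103} = \frac{128}{103}$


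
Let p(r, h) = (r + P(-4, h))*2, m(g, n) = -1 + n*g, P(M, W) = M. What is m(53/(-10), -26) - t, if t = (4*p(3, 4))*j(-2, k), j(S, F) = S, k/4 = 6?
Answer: 604/5 ≈ 120.80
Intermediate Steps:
k = 24 (k = 4*6 = 24)
m(g, n) = -1 + g*n
p(r, h) = -8 + 2*r (p(r, h) = (r - 4)*2 = (-4 + r)*2 = -8 + 2*r)
t = 16 (t = (4*(-8 + 2*3))*(-2) = (4*(-8 + 6))*(-2) = (4*(-2))*(-2) = -8*(-2) = 16)
m(53/(-10), -26) - t = (-1 + (53/(-10))*(-26)) - 1*16 = (-1 + (53*(-⅒))*(-26)) - 16 = (-1 - 53/10*(-26)) - 16 = (-1 + 689/5) - 16 = 684/5 - 16 = 604/5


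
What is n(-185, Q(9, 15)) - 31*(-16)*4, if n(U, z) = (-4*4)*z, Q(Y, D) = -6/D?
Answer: 9952/5 ≈ 1990.4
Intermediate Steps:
n(U, z) = -16*z
n(-185, Q(9, 15)) - 31*(-16)*4 = -(-96)/15 - 31*(-16)*4 = -(-96)/15 - (-496)*4 = -16*(-2/5) - 1*(-1984) = 32/5 + 1984 = 9952/5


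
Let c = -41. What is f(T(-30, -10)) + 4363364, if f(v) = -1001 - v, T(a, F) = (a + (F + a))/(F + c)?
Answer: 222480443/51 ≈ 4.3624e+6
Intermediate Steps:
T(a, F) = (F + 2*a)/(-41 + F) (T(a, F) = (a + (F + a))/(F - 41) = (F + 2*a)/(-41 + F))
f(T(-30, -10)) + 4363364 = (-1001 - (-10 + 2*(-30))/(-41 - 10)) + 4363364 = (-1001 - (-10 - 60)/(-51)) + 4363364 = (-1001 - (-1)*(-70)/51) + 4363364 = (-1001 - 1*70/51) + 4363364 = (-1001 - 70/51) + 4363364 = -51121/51 + 4363364 = 222480443/51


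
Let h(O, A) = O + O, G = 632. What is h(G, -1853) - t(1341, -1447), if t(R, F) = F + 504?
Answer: 2207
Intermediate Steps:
t(R, F) = 504 + F
h(O, A) = 2*O
h(G, -1853) - t(1341, -1447) = 2*632 - (504 - 1447) = 1264 - 1*(-943) = 1264 + 943 = 2207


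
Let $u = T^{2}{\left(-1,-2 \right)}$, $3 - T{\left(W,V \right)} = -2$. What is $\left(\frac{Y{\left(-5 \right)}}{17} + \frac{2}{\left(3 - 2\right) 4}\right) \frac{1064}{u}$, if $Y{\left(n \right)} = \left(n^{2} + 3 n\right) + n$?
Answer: $\frac{14364}{425} \approx 33.798$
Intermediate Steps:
$T{\left(W,V \right)} = 5$ ($T{\left(W,V \right)} = 3 - -2 = 3 + 2 = 5$)
$u = 25$ ($u = 5^{2} = 25$)
$Y{\left(n \right)} = n^{2} + 4 n$
$\left(\frac{Y{\left(-5 \right)}}{17} + \frac{2}{\left(3 - 2\right) 4}\right) \frac{1064}{u} = \left(\frac{\left(-5\right) \left(4 - 5\right)}{17} + \frac{2}{\left(3 - 2\right) 4}\right) \frac{1064}{25} = \left(\left(-5\right) \left(-1\right) \frac{1}{17} + \frac{2}{1 \cdot 4}\right) 1064 \cdot \frac{1}{25} = \left(5 \cdot \frac{1}{17} + \frac{2}{4}\right) \frac{1064}{25} = \left(\frac{5}{17} + 2 \cdot \frac{1}{4}\right) \frac{1064}{25} = \left(\frac{5}{17} + \frac{1}{2}\right) \frac{1064}{25} = \frac{27}{34} \cdot \frac{1064}{25} = \frac{14364}{425}$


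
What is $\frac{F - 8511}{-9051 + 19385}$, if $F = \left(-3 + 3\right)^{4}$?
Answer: $- \frac{8511}{10334} \approx -0.82359$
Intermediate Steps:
$F = 0$ ($F = 0^{4} = 0$)
$\frac{F - 8511}{-9051 + 19385} = \frac{0 - 8511}{-9051 + 19385} = \frac{0 + \left(-22941 + 14430\right)}{10334} = \left(0 - 8511\right) \frac{1}{10334} = \left(-8511\right) \frac{1}{10334} = - \frac{8511}{10334}$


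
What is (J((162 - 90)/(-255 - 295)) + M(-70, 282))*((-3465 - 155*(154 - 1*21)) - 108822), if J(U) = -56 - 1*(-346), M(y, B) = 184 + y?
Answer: -53692408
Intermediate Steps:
J(U) = 290 (J(U) = -56 + 346 = 290)
(J((162 - 90)/(-255 - 295)) + M(-70, 282))*((-3465 - 155*(154 - 1*21)) - 108822) = (290 + (184 - 70))*((-3465 - 155*(154 - 1*21)) - 108822) = (290 + 114)*((-3465 - 155*(154 - 21)) - 108822) = 404*((-3465 - 155*133) - 108822) = 404*((-3465 - 20615) - 108822) = 404*(-24080 - 108822) = 404*(-132902) = -53692408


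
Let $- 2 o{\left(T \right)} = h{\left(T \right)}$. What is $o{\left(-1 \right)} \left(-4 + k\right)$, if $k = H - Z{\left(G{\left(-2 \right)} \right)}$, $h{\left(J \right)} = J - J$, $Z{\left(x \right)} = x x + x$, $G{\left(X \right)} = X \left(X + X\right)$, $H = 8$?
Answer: $0$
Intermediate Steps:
$G{\left(X \right)} = 2 X^{2}$ ($G{\left(X \right)} = X 2 X = 2 X^{2}$)
$Z{\left(x \right)} = x + x^{2}$ ($Z{\left(x \right)} = x^{2} + x = x + x^{2}$)
$h{\left(J \right)} = 0$
$o{\left(T \right)} = 0$ ($o{\left(T \right)} = \left(- \frac{1}{2}\right) 0 = 0$)
$k = -64$ ($k = 8 - 2 \left(-2\right)^{2} \left(1 + 2 \left(-2\right)^{2}\right) = 8 - 2 \cdot 4 \left(1 + 2 \cdot 4\right) = 8 - 8 \left(1 + 8\right) = 8 - 8 \cdot 9 = 8 - 72 = -64$)
$o{\left(-1 \right)} \left(-4 + k\right) = 0 \left(-4 - 64\right) = 0 \left(-68\right) = 0$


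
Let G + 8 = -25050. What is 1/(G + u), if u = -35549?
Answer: -1/60607 ≈ -1.6500e-5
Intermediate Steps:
G = -25058 (G = -8 - 25050 = -25058)
1/(G + u) = 1/(-25058 - 35549) = 1/(-60607) = -1/60607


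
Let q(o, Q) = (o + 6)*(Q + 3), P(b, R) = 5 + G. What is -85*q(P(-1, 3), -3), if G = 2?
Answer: 0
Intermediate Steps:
P(b, R) = 7 (P(b, R) = 5 + 2 = 7)
q(o, Q) = (3 + Q)*(6 + o) (q(o, Q) = (6 + o)*(3 + Q) = (3 + Q)*(6 + o))
-85*q(P(-1, 3), -3) = -85*(18 + 3*7 + 6*(-3) - 3*7) = -85*(18 + 21 - 18 - 21) = -85*0 = 0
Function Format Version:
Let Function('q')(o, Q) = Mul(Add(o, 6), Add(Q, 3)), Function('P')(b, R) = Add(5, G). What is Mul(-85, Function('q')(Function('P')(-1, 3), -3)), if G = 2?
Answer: 0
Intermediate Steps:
Function('P')(b, R) = 7 (Function('P')(b, R) = Add(5, 2) = 7)
Function('q')(o, Q) = Mul(Add(3, Q), Add(6, o)) (Function('q')(o, Q) = Mul(Add(6, o), Add(3, Q)) = Mul(Add(3, Q), Add(6, o)))
Mul(-85, Function('q')(Function('P')(-1, 3), -3)) = Mul(-85, Add(18, Mul(3, 7), Mul(6, -3), Mul(-3, 7))) = Mul(-85, Add(18, 21, -18, -21)) = Mul(-85, 0) = 0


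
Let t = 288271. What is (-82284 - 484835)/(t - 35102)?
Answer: -81017/36167 ≈ -2.2401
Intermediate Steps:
(-82284 - 484835)/(t - 35102) = (-82284 - 484835)/(288271 - 35102) = -567119/253169 = -567119*1/253169 = -81017/36167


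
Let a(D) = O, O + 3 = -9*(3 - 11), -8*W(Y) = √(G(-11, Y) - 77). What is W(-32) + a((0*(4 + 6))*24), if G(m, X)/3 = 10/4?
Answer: 69 - I*√278/16 ≈ 69.0 - 1.0421*I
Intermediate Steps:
G(m, X) = 15/2 (G(m, X) = 3*(10/4) = 3*(10*(¼)) = 3*(5/2) = 15/2)
W(Y) = -I*√278/16 (W(Y) = -√(15/2 - 77)/8 = -I*√278/16)
O = 69 (O = -3 - 9*(3 - 11) = -3 - 9*(-8) = -3 + 72 = 69)
a(D) = 69
W(-32) + a((0*(4 + 6))*24) = -I*√278/16 + 69 = 69 - I*√278/16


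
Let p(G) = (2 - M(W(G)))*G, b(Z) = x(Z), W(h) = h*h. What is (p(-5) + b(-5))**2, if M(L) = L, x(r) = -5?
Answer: 12100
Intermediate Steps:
W(h) = h**2
b(Z) = -5
p(G) = G*(2 - G**2) (p(G) = (2 - G**2)*G = G*(2 - G**2))
(p(-5) + b(-5))**2 = (-5*(2 - 1*(-5)**2) - 5)**2 = (-5*(2 - 1*25) - 5)**2 = (-5*(2 - 25) - 5)**2 = (-5*(-23) - 5)**2 = (115 - 5)**2 = 110**2 = 12100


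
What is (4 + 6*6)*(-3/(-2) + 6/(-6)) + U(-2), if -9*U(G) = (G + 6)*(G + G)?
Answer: 196/9 ≈ 21.778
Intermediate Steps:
U(G) = -2*G*(6 + G)/9 (U(G) = -(G + 6)*(G + G)/9 = -(6 + G)*2*G/9 = -2*G*(6 + G)/9)
(4 + 6*6)*(-3/(-2) + 6/(-6)) + U(-2) = (4 + 6*6)*(-3/(-2) + 6/(-6)) - 2/9*(-2)*(6 - 2) = (4 + 36)*(-3*(-½) + 6*(-⅙)) - 2/9*(-2)*4 = 40*(3/2 - 1) + 16/9 = 40*(½) + 16/9 = 20 + 16/9 = 196/9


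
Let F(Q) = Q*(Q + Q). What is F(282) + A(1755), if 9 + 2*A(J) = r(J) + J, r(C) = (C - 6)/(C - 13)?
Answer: 557166513/3484 ≈ 1.5992e+5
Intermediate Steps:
r(C) = (-6 + C)/(-13 + C)
F(Q) = 2*Q² (F(Q) = Q*(2*Q) = 2*Q²)
A(J) = -9/2 + J/2 + (-6 + J)/(2*(-13 + J)) (A(J) = -9/2 + ((-6 + J)/(-13 + J) + J)/2 = -9/2 + (J + (-6 + J)/(-13 + J))/2 = -9/2 + (J/2 + (-6 + J)/(2*(-13 + J))) = -9/2 + J/2 + (-6 + J)/(2*(-13 + J)))
F(282) + A(1755) = 2*282² + (111 + 1755² - 21*1755)/(2*(-13 + 1755)) = 2*79524 + (½)*(111 + 3080025 - 36855)/1742 = 159048 + (½)*(1/1742)*3043281 = 159048 + 3043281/3484 = 557166513/3484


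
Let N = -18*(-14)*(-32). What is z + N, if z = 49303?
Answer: 41239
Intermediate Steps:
N = -8064 (N = 252*(-32) = -8064)
z + N = 49303 - 8064 = 41239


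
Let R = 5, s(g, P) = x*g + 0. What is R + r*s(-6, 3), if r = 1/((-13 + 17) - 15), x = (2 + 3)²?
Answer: 205/11 ≈ 18.636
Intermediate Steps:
x = 25 (x = 5² = 25)
s(g, P) = 25*g (s(g, P) = 25*g + 0 = 25*g)
r = -1/11 (r = 1/(4 - 15) = 1/(-11) = -1/11 ≈ -0.090909)
R + r*s(-6, 3) = 5 - 25*(-6)/11 = 5 - 1/11*(-150) = 5 + 150/11 = 205/11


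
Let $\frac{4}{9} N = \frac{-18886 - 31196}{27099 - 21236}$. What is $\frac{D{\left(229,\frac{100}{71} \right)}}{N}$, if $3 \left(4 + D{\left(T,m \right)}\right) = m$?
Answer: $\frac{8817952}{48003597} \approx 0.18369$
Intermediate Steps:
$N = - \frac{225369}{11726}$ ($N = \frac{9 \frac{-18886 - 31196}{27099 - 21236}}{4} = \frac{9 \left(- \frac{50082}{5863}\right)}{4} = \frac{9 \left(\left(-50082\right) \frac{1}{5863}\right)}{4} = \frac{9}{4} \left(- \frac{50082}{5863}\right) = - \frac{225369}{11726} \approx -19.22$)
$D{\left(T,m \right)} = -4 + \frac{m}{3}$
$\frac{D{\left(229,\frac{100}{71} \right)}}{N} = \frac{-4 + \frac{100 \cdot \frac{1}{71}}{3}}{- \frac{225369}{11726}} = \left(-4 + \frac{100 \cdot \frac{1}{71}}{3}\right) \left(- \frac{11726}{225369}\right) = \left(-4 + \frac{1}{3} \cdot \frac{100}{71}\right) \left(- \frac{11726}{225369}\right) = \left(-4 + \frac{100}{213}\right) \left(- \frac{11726}{225369}\right) = \left(- \frac{752}{213}\right) \left(- \frac{11726}{225369}\right) = \frac{8817952}{48003597}$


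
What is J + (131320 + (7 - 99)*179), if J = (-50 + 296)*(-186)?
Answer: 69096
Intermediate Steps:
J = -45756 (J = 246*(-186) = -45756)
J + (131320 + (7 - 99)*179) = -45756 + (131320 + (7 - 99)*179) = -45756 + (131320 - 92*179) = -45756 + (131320 - 16468) = -45756 + 114852 = 69096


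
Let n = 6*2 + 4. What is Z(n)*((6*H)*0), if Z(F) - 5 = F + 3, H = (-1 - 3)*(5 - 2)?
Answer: 0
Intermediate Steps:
n = 16 (n = 12 + 4 = 16)
H = -12 (H = -4*3 = -12)
Z(F) = 8 + F (Z(F) = 5 + (F + 3) = 5 + (3 + F) = 8 + F)
Z(n)*((6*H)*0) = (8 + 16)*((6*(-12))*0) = 24*(-72*0) = 24*0 = 0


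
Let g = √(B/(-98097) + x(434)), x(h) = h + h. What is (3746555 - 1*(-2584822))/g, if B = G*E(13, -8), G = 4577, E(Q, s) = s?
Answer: 6331377*√2089093625691/42592406 ≈ 2.1485e+5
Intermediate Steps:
x(h) = 2*h
B = -36616 (B = 4577*(-8) = -36616)
g = 2*√2089093625691/98097 (g = √(-36616/(-98097) + 2*434) = √(-36616*(-1/98097) + 868) = √(36616/98097 + 868) = √(85184812/98097) = 2*√2089093625691/98097 ≈ 29.468)
(3746555 - 1*(-2584822))/g = (3746555 - 1*(-2584822))/((2*√2089093625691/98097)) = (3746555 + 2584822)*(√2089093625691/42592406) = 6331377*(√2089093625691/42592406) = 6331377*√2089093625691/42592406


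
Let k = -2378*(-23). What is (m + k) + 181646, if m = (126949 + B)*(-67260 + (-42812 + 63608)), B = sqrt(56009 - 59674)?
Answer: -5898321996 - 46464*I*sqrt(3665) ≈ -5.8983e+9 - 2.8129e+6*I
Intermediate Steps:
B = I*sqrt(3665) (B = sqrt(-3665) = I*sqrt(3665) ≈ 60.539*I)
k = 54694
m = -5898558336 - 46464*I*sqrt(3665) (m = (126949 + I*sqrt(3665))*(-67260 + (-42812 + 63608)) = (126949 + I*sqrt(3665))*(-67260 + 20796) = (126949 + I*sqrt(3665))*(-46464) = -5898558336 - 46464*I*sqrt(3665) ≈ -5.8986e+9 - 2.8129e+6*I)
(m + k) + 181646 = ((-5898558336 - 46464*I*sqrt(3665)) + 54694) + 181646 = (-5898503642 - 46464*I*sqrt(3665)) + 181646 = -5898321996 - 46464*I*sqrt(3665)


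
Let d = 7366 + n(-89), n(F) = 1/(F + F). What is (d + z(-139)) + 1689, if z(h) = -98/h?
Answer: 224056115/24742 ≈ 9055.7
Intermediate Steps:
n(F) = 1/(2*F)
d = 1311147/178 (d = 7366 + (½)/(-89) = 7366 + (½)*(-1/89) = 7366 - 1/178 = 1311147/178 ≈ 7366.0)
(d + z(-139)) + 1689 = (1311147/178 - 98/(-139)) + 1689 = (1311147/178 - 98*(-1/139)) + 1689 = (1311147/178 + 98/139) + 1689 = 182266877/24742 + 1689 = 224056115/24742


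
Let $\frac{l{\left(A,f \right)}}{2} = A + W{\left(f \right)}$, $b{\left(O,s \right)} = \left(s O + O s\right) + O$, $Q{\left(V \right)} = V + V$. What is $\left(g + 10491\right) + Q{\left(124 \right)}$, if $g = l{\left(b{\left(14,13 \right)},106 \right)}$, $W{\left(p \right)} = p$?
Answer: $11707$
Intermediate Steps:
$Q{\left(V \right)} = 2 V$
$b{\left(O,s \right)} = O + 2 O s$ ($b{\left(O,s \right)} = \left(O s + O s\right) + O = 2 O s + O = O + 2 O s$)
$l{\left(A,f \right)} = 2 A + 2 f$ ($l{\left(A,f \right)} = 2 \left(A + f\right) = 2 A + 2 f$)
$g = 968$ ($g = 2 \cdot 14 \left(1 + 2 \cdot 13\right) + 2 \cdot 106 = 2 \cdot 14 \left(1 + 26\right) + 212 = 2 \cdot 14 \cdot 27 + 212 = 2 \cdot 378 + 212 = 756 + 212 = 968$)
$\left(g + 10491\right) + Q{\left(124 \right)} = \left(968 + 10491\right) + 2 \cdot 124 = 11459 + 248 = 11707$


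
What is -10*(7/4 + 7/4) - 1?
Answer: -36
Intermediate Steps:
-10*(7/4 + 7/4) - 1 = -10*7/2 - 1 = -35 - 1 = -36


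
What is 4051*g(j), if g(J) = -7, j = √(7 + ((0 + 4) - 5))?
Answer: -28357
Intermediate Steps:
j = √6 (j = √(7 + (4 - 5)) = √(7 - 1) = √6 ≈ 2.4495)
4051*g(j) = 4051*(-7) = -28357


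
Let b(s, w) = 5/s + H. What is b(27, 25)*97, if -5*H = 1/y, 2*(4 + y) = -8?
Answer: 22019/1080 ≈ 20.388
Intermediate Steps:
y = -8 (y = -4 + (½)*(-8) = -4 - 4 = -8)
H = 1/40 (H = -⅕/(-8) = -⅕*(-⅛) = 1/40 ≈ 0.025000)
b(s, w) = 1/40 + 5/s (b(s, w) = 5/s + 1/40 = 1/40 + 5/s)
b(27, 25)*97 = ((1/40)*(200 + 27)/27)*97 = ((1/40)*(1/27)*227)*97 = (227/1080)*97 = 22019/1080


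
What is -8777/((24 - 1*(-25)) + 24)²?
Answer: -8777/5329 ≈ -1.6470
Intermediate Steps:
-8777/((24 - 1*(-25)) + 24)² = -8777/((24 + 25) + 24)² = -8777/(49 + 24)² = -8777/(73²) = -8777/5329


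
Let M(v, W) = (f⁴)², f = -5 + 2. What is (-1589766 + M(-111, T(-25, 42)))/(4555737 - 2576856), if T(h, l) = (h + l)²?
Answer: -527735/659627 ≈ -0.80005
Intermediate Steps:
f = -3
M(v, W) = 6561 (M(v, W) = ((-3)⁴)² = 81² = 6561)
(-1589766 + M(-111, T(-25, 42)))/(4555737 - 2576856) = (-1589766 + 6561)/(4555737 - 2576856) = -1583205/1978881 = -1583205*1/1978881 = -527735/659627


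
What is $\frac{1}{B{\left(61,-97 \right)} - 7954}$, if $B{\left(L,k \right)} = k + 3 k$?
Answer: $- \frac{1}{8342} \approx -0.00011988$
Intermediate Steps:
$B{\left(L,k \right)} = 4 k$
$\frac{1}{B{\left(61,-97 \right)} - 7954} = \frac{1}{4 \left(-97\right) - 7954} = \frac{1}{-388 - 7954} = \frac{1}{-8342} = - \frac{1}{8342}$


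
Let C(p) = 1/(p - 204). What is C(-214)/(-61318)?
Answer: 1/25630924 ≈ 3.9015e-8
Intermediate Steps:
C(p) = 1/(-204 + p)
C(-214)/(-61318) = 1/(-204 - 214*(-61318)) = -1/61318/(-418) = -1/418*(-1/61318) = 1/25630924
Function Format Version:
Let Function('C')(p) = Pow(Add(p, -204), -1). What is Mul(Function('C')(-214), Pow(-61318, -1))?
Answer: Rational(1, 25630924) ≈ 3.9015e-8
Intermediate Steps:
Function('C')(p) = Pow(Add(-204, p), -1)
Mul(Function('C')(-214), Pow(-61318, -1)) = Mul(Pow(Add(-204, -214), -1), Pow(-61318, -1)) = Mul(Pow(-418, -1), Rational(-1, 61318)) = Mul(Rational(-1, 418), Rational(-1, 61318)) = Rational(1, 25630924)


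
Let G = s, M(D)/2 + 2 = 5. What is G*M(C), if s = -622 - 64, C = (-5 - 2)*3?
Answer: -4116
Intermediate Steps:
C = -21 (C = -7*3 = -21)
M(D) = 6 (M(D) = -4 + 2*5 = -4 + 10 = 6)
s = -686
G = -686
G*M(C) = -686*6 = -4116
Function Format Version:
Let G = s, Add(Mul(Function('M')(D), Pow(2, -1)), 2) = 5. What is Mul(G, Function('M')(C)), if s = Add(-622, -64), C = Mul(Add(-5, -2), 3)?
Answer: -4116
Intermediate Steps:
C = -21 (C = Mul(-7, 3) = -21)
Function('M')(D) = 6 (Function('M')(D) = Add(-4, Mul(2, 5)) = Add(-4, 10) = 6)
s = -686
G = -686
Mul(G, Function('M')(C)) = Mul(-686, 6) = -4116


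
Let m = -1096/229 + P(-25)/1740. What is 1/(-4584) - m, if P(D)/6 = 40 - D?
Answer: 138867931/30442344 ≈ 4.5617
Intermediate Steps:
P(D) = 240 - 6*D (P(D) = 6*(40 - D) = 240 - 6*D)
m = -60591/13282 (m = -1096/229 + (240 - 6*(-25))/1740 = -1096*1/229 + (240 + 150)*(1/1740) = -1096/229 + 390*(1/1740) = -1096/229 + 13/58 = -60591/13282 ≈ -4.5619)
1/(-4584) - m = 1/(-4584) - 1*(-60591/13282) = -1/4584 + 60591/13282 = 138867931/30442344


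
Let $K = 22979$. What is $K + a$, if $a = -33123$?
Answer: $-10144$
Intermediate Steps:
$K + a = 22979 - 33123 = -10144$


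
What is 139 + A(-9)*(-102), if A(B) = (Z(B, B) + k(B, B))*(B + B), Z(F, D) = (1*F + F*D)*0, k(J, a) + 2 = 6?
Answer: 7483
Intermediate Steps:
k(J, a) = 4 (k(J, a) = -2 + 6 = 4)
Z(F, D) = 0 (Z(F, D) = (F + D*F)*0 = 0)
A(B) = 8*B (A(B) = (0 + 4)*(B + B) = 4*(2*B) = 8*B)
139 + A(-9)*(-102) = 139 + (8*(-9))*(-102) = 139 - 72*(-102) = 139 + 7344 = 7483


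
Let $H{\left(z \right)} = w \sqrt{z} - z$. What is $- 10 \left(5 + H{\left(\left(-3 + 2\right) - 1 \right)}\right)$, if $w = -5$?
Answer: $-70 + 50 i \sqrt{2} \approx -70.0 + 70.711 i$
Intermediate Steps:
$H{\left(z \right)} = - z - 5 \sqrt{z}$ ($H{\left(z \right)} = - 5 \sqrt{z} - z = - z - 5 \sqrt{z}$)
$- 10 \left(5 + H{\left(\left(-3 + 2\right) - 1 \right)}\right) = - 10 \left(5 - \left(-2 + 5 \sqrt{\left(-3 + 2\right) - 1}\right)\right) = - 10 \left(5 - \left(-2 + 5 \sqrt{-1 - 1}\right)\right) = - 10 \left(5 - \left(-2 + 5 \sqrt{-2}\right)\right) = - 10 \left(5 + \left(2 - 5 i \sqrt{2}\right)\right) = - 10 \left(7 - 5 i \sqrt{2}\right) = -70 + 50 i \sqrt{2}$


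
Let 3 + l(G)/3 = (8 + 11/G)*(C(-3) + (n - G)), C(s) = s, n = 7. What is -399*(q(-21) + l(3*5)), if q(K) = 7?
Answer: 578949/5 ≈ 1.1579e+5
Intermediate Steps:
l(G) = -9 + 3*(4 - G)*(8 + 11/G) (l(G) = -9 + 3*((8 + 11/G)*(-3 + (7 - G))) = -9 + 3*((8 + 11/G)*(4 - G)) = -9 + 3*((4 - G)*(8 + 11/G)) = -9 + 3*(4 - G)*(8 + 11/G))
-399*(q(-21) + l(3*5)) = -399*(7 + (54 - 72*5 + 132/((3*5)))) = -399*(7 + (54 - 24*15 + 132/15)) = -399*(7 + (54 - 360 + 132*(1/15))) = -399*(7 + (54 - 360 + 44/5)) = -399*(7 - 1486/5) = -399*(-1451/5) = 578949/5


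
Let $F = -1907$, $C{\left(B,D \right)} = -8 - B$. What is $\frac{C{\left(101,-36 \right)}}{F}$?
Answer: $\frac{109}{1907} \approx 0.057158$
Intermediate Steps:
$\frac{C{\left(101,-36 \right)}}{F} = \frac{-8 - 101}{-1907} = \left(-8 - 101\right) \left(- \frac{1}{1907}\right) = \left(-109\right) \left(- \frac{1}{1907}\right) = \frac{109}{1907}$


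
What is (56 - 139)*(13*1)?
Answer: -1079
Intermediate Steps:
(56 - 139)*(13*1) = -83*13 = -1079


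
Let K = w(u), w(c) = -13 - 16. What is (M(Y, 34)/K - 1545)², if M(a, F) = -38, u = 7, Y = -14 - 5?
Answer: 2004084289/841 ≈ 2.3830e+6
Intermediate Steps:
Y = -19
w(c) = -29
K = -29
(M(Y, 34)/K - 1545)² = (-38/(-29) - 1545)² = (-38*(-1/29) - 1545)² = (38/29 - 1545)² = (-44767/29)² = 2004084289/841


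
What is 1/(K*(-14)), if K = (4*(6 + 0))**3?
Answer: -1/193536 ≈ -5.1670e-6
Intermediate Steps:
K = 13824 (K = (4*6)**3 = 24**3 = 13824)
1/(K*(-14)) = 1/(13824*(-14)) = 1/(-193536) = -1/193536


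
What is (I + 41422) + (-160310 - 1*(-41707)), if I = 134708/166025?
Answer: -12813840817/166025 ≈ -77180.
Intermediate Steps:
I = 134708/166025 (I = 134708*(1/166025) = 134708/166025 ≈ 0.81137)
(I + 41422) + (-160310 - 1*(-41707)) = (134708/166025 + 41422) + (-160310 - 1*(-41707)) = 6877222258/166025 + (-160310 + 41707) = 6877222258/166025 - 118603 = -12813840817/166025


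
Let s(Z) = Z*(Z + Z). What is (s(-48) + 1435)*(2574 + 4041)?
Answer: 39974445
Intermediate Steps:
s(Z) = 2*Z² (s(Z) = Z*(2*Z) = 2*Z²)
(s(-48) + 1435)*(2574 + 4041) = (2*(-48)² + 1435)*(2574 + 4041) = (2*2304 + 1435)*6615 = (4608 + 1435)*6615 = 6043*6615 = 39974445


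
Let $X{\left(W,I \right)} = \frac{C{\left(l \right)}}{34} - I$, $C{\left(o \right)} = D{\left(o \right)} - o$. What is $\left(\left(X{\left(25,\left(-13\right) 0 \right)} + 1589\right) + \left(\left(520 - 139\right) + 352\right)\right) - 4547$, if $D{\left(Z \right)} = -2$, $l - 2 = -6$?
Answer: $- \frac{37824}{17} \approx -2224.9$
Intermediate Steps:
$l = -4$ ($l = 2 - 6 = -4$)
$C{\left(o \right)} = -2 - o$
$X{\left(W,I \right)} = \frac{1}{17} - I$ ($X{\left(W,I \right)} = \frac{-2 - -4}{34} - I = \left(-2 + 4\right) \frac{1}{34} - I = 2 \cdot \frac{1}{34} - I = \frac{1}{17} - I$)
$\left(\left(X{\left(25,\left(-13\right) 0 \right)} + 1589\right) + \left(\left(520 - 139\right) + 352\right)\right) - 4547 = \left(\left(\left(\frac{1}{17} - \left(-13\right) 0\right) + 1589\right) + \left(\left(520 - 139\right) + 352\right)\right) - 4547 = \left(\left(\left(\frac{1}{17} - 0\right) + 1589\right) + \left(381 + 352\right)\right) - 4547 = \left(\left(\left(\frac{1}{17} + 0\right) + 1589\right) + 733\right) - 4547 = \left(\left(\frac{1}{17} + 1589\right) + 733\right) - 4547 = \left(\frac{27014}{17} + 733\right) - 4547 = \frac{39475}{17} - 4547 = - \frac{37824}{17}$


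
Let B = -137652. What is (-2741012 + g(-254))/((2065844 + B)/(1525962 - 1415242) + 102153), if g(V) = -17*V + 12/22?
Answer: -26039638220/972151499 ≈ -26.786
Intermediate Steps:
g(V) = 6/11 - 17*V (g(V) = -17*V + 12*(1/22) = -17*V + 6/11 = 6/11 - 17*V)
(-2741012 + g(-254))/((2065844 + B)/(1525962 - 1415242) + 102153) = (-2741012 + (6/11 - 17*(-254)))/((2065844 - 137652)/(1525962 - 1415242) + 102153) = (-2741012 + (6/11 + 4318))/(1928192/110720 + 102153) = (-2741012 + 47504/11)/(1928192*(1/110720) + 102153) = -30103628/(11*(15064/865 + 102153)) = -30103628/(11*88377409/865) = -30103628/11*865/88377409 = -26039638220/972151499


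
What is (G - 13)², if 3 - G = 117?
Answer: 16129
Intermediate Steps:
G = -114 (G = 3 - 1*117 = 3 - 117 = -114)
(G - 13)² = (-114 - 13)² = (-127)² = 16129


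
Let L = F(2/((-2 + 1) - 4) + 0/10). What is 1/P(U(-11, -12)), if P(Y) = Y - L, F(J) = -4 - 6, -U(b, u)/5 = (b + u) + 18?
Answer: 1/35 ≈ 0.028571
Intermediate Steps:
U(b, u) = -90 - 5*b - 5*u (U(b, u) = -5*((b + u) + 18) = -5*(18 + b + u) = -90 - 5*b - 5*u)
F(J) = -10
L = -10
P(Y) = 10 + Y (P(Y) = Y - 1*(-10) = Y + 10 = 10 + Y)
1/P(U(-11, -12)) = 1/(10 + (-90 - 5*(-11) - 5*(-12))) = 1/(10 + (-90 + 55 + 60)) = 1/(10 + 25) = 1/35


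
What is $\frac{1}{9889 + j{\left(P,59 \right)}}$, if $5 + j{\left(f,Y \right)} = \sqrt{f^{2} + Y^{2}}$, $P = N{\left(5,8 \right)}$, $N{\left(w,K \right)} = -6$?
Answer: $\frac{9884}{97689939} - \frac{\sqrt{3517}}{97689939} \approx 0.00010057$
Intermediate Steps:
$P = -6$
$j{\left(f,Y \right)} = -5 + \sqrt{Y^{2} + f^{2}}$ ($j{\left(f,Y \right)} = -5 + \sqrt{f^{2} + Y^{2}} = -5 + \sqrt{Y^{2} + f^{2}}$)
$\frac{1}{9889 + j{\left(P,59 \right)}} = \frac{1}{9889 - \left(5 - \sqrt{59^{2} + \left(-6\right)^{2}}\right)} = \frac{1}{9889 - \left(5 - \sqrt{3481 + 36}\right)} = \frac{1}{9889 - \left(5 - \sqrt{3517}\right)} = \frac{1}{9884 + \sqrt{3517}}$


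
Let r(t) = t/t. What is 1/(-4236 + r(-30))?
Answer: -1/4235 ≈ -0.00023613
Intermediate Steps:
r(t) = 1
1/(-4236 + r(-30)) = 1/(-4236 + 1) = 1/(-4235) = -1/4235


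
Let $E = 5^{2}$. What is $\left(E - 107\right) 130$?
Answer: $-10660$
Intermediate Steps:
$E = 25$
$\left(E - 107\right) 130 = \left(25 - 107\right) 130 = \left(-82\right) 130 = -10660$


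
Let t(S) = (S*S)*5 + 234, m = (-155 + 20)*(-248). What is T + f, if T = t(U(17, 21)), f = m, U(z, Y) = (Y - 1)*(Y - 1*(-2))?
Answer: 1091714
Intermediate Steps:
m = 33480 (m = -135*(-248) = 33480)
U(z, Y) = (-1 + Y)*(2 + Y) (U(z, Y) = (-1 + Y)*(Y + 2) = (-1 + Y)*(2 + Y))
f = 33480
t(S) = 234 + 5*S² (t(S) = S²*5 + 234 = 5*S² + 234 = 234 + 5*S²)
T = 1058234 (T = 234 + 5*(-2 + 21 + 21²)² = 234 + 5*(-2 + 21 + 441)² = 234 + 5*460² = 234 + 5*211600 = 234 + 1058000 = 1058234)
T + f = 1058234 + 33480 = 1091714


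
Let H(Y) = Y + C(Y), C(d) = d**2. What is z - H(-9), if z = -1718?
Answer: -1790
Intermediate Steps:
H(Y) = Y + Y**2
z - H(-9) = -1718 - (-9)*(1 - 9) = -1718 - (-9)*(-8) = -1718 - 1*72 = -1718 - 72 = -1790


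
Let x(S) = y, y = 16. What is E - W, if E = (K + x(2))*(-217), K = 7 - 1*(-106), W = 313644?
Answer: -341637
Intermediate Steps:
x(S) = 16
K = 113 (K = 7 + 106 = 113)
E = -27993 (E = (113 + 16)*(-217) = 129*(-217) = -27993)
E - W = -27993 - 1*313644 = -27993 - 313644 = -341637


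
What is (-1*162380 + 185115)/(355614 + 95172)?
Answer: 22735/450786 ≈ 0.050434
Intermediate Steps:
(-1*162380 + 185115)/(355614 + 95172) = (-162380 + 185115)/450786 = 22735*(1/450786) = 22735/450786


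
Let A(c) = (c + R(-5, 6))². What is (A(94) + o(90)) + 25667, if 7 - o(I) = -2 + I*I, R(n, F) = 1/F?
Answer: 951961/36 ≈ 26443.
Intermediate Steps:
A(c) = (⅙ + c)² (A(c) = (c + 1/6)² = (c + ⅙)² = (⅙ + c)²)
o(I) = 9 - I² (o(I) = 7 - (-2 + I*I) = 7 - (-2 + I²) = 7 + (2 - I²) = 9 - I²)
(A(94) + o(90)) + 25667 = ((1 + 6*94)²/36 + (9 - 1*90²)) + 25667 = ((1 + 564)²/36 + (9 - 1*8100)) + 25667 = ((1/36)*565² + (9 - 8100)) + 25667 = ((1/36)*319225 - 8091) + 25667 = (319225/36 - 8091) + 25667 = 27949/36 + 25667 = 951961/36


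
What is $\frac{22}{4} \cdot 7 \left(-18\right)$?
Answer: $-693$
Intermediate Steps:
$\frac{22}{4} \cdot 7 \left(-18\right) = 22 \cdot \frac{1}{4} \cdot 7 \left(-18\right) = \frac{11}{2} \cdot 7 \left(-18\right) = \frac{77}{2} \left(-18\right) = -693$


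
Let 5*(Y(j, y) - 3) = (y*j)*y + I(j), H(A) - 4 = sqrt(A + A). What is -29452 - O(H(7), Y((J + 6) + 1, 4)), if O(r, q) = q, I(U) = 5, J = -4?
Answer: -147328/5 ≈ -29466.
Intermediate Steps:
H(A) = 4 + sqrt(2)*sqrt(A) (H(A) = 4 + sqrt(A + A) = 4 + sqrt(2*A) = 4 + sqrt(2)*sqrt(A))
Y(j, y) = 4 + j*y**2/5 (Y(j, y) = 3 + ((y*j)*y + 5)/5 = 3 + ((j*y)*y + 5)/5 = 3 + (j*y**2 + 5)/5 = 3 + (5 + j*y**2)/5 = 3 + (1 + j*y**2/5) = 4 + j*y**2/5)
-29452 - O(H(7), Y((J + 6) + 1, 4)) = -29452 - (4 + (1/5)*((-4 + 6) + 1)*4**2) = -29452 - (4 + (1/5)*(2 + 1)*16) = -29452 - (4 + (1/5)*3*16) = -29452 - (4 + 48/5) = -29452 - 1*68/5 = -29452 - 68/5 = -147328/5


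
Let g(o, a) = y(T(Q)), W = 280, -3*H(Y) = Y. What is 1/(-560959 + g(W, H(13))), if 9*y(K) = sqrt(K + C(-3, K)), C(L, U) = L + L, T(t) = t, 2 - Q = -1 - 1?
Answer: -45437679/25488674974163 - 9*I*sqrt(2)/25488674974163 ≈ -1.7827e-6 - 4.9936e-13*I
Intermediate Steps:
H(Y) = -Y/3
Q = 4 (Q = 2 - (-1 - 1) = 2 - 1*(-2) = 2 + 2 = 4)
C(L, U) = 2*L
y(K) = sqrt(-6 + K)/9 (y(K) = sqrt(K + 2*(-3))/9 = sqrt(K - 6)/9 = sqrt(-6 + K)/9)
g(o, a) = I*sqrt(2)/9 (g(o, a) = sqrt(-6 + 4)/9 = sqrt(-2)/9 = (I*sqrt(2))/9 = I*sqrt(2)/9)
1/(-560959 + g(W, H(13))) = 1/(-560959 + I*sqrt(2)/9)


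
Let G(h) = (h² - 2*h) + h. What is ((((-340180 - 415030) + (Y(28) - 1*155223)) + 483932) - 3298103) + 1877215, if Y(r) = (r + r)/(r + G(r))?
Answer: -25863445/14 ≈ -1.8474e+6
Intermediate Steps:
G(h) = h² - h
Y(r) = 2*r/(r + r*(-1 + r)) (Y(r) = (r + r)/(r + r*(-1 + r)) = (2*r)/(r + r*(-1 + r)) = 2*r/(r + r*(-1 + r)))
((((-340180 - 415030) + (Y(28) - 1*155223)) + 483932) - 3298103) + 1877215 = ((((-340180 - 415030) + (2/28 - 1*155223)) + 483932) - 3298103) + 1877215 = (((-755210 + (2*(1/28) - 155223)) + 483932) - 3298103) + 1877215 = (((-755210 + (1/14 - 155223)) + 483932) - 3298103) + 1877215 = (((-755210 - 2173121/14) + 483932) - 3298103) + 1877215 = ((-12746061/14 + 483932) - 3298103) + 1877215 = (-5971013/14 - 3298103) + 1877215 = -52144455/14 + 1877215 = -25863445/14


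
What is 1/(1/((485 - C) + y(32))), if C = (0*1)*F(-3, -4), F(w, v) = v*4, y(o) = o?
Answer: 517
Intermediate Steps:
F(w, v) = 4*v
C = 0 (C = (0*1)*(4*(-4)) = 0*(-16) = 0)
1/(1/((485 - C) + y(32))) = 1/(1/((485 - 1*0) + 32)) = 1/(1/((485 + 0) + 32)) = 1/(1/(485 + 32)) = 1/(1/517) = 517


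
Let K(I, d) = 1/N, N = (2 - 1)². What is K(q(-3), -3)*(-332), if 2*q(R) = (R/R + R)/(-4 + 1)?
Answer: -332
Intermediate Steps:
N = 1 (N = 1² = 1)
q(R) = -⅙ - R/6 (q(R) = ((R/R + R)/(-4 + 1))/2 = ((1 + R)/(-3))/2 = ((1 + R)*(-⅓))/2 = (-⅓ - R/3)/2 = -⅙ - R/6)
K(I, d) = 1 (K(I, d) = 1/1 = 1*1 = 1)
K(q(-3), -3)*(-332) = 1*(-332) = -332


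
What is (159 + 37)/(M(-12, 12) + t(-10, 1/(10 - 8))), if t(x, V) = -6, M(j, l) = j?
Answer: -98/9 ≈ -10.889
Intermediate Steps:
(159 + 37)/(M(-12, 12) + t(-10, 1/(10 - 8))) = (159 + 37)/(-12 - 6) = 196/(-18) = -1/18*196 = -98/9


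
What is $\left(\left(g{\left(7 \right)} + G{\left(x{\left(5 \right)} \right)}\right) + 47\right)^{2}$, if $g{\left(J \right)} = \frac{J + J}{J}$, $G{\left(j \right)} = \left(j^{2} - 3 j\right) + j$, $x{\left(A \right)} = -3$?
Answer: $4096$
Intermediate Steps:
$G{\left(j \right)} = j^{2} - 2 j$
$g{\left(J \right)} = 2$ ($g{\left(J \right)} = \frac{2 J}{J} = 2$)
$\left(\left(g{\left(7 \right)} + G{\left(x{\left(5 \right)} \right)}\right) + 47\right)^{2} = \left(\left(2 - 3 \left(-2 - 3\right)\right) + 47\right)^{2} = \left(\left(2 - -15\right) + 47\right)^{2} = \left(\left(2 + 15\right) + 47\right)^{2} = \left(17 + 47\right)^{2} = 64^{2} = 4096$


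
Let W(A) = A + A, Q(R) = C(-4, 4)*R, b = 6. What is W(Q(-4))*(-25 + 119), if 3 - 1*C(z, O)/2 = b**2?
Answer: 49632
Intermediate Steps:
C(z, O) = -66 (C(z, O) = 6 - 2*6**2 = 6 - 2*36 = 6 - 72 = -66)
Q(R) = -66*R
W(A) = 2*A
W(Q(-4))*(-25 + 119) = (2*(-66*(-4)))*(-25 + 119) = (2*264)*94 = 528*94 = 49632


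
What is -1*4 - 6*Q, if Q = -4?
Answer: 20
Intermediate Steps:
-1*4 - 6*Q = -1*4 - 6*(-4) = -4 + 24 = 20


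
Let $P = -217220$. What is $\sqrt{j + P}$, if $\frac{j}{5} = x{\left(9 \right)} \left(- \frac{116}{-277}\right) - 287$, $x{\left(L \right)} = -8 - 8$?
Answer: $\frac{i \sqrt{16779750055}}{277} \approx 467.64 i$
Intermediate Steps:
$x{\left(L \right)} = -16$
$j = - \frac{406775}{277}$ ($j = 5 \left(- 16 \left(- \frac{116}{-277}\right) - 287\right) = 5 \left(- 16 \left(\left(-116\right) \left(- \frac{1}{277}\right)\right) - 287\right) = 5 \left(\left(-16\right) \frac{116}{277} - 287\right) = 5 \left(- \frac{1856}{277} - 287\right) = 5 \left(- \frac{81355}{277}\right) = - \frac{406775}{277} \approx -1468.5$)
$\sqrt{j + P} = \sqrt{- \frac{406775}{277} - 217220} = \sqrt{- \frac{60576715}{277}} = \frac{i \sqrt{16779750055}}{277}$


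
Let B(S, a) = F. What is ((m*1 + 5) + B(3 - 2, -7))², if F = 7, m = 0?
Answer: 144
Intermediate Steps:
B(S, a) = 7
((m*1 + 5) + B(3 - 2, -7))² = ((0*1 + 5) + 7)² = ((0 + 5) + 7)² = (5 + 7)² = 12² = 144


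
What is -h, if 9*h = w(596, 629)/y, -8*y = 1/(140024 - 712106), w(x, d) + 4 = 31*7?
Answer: -108314192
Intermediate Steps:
w(x, d) = 213 (w(x, d) = -4 + 31*7 = -4 + 217 = 213)
y = 1/4576656 (y = -1/(8*(140024 - 712106)) = -⅛/(-572082) = -⅛*(-1/572082) = 1/4576656 ≈ 2.1850e-7)
h = 108314192 (h = (213/(1/4576656))/9 = (213*4576656)/9 = (⅑)*974827728 = 108314192)
-h = -1*108314192 = -108314192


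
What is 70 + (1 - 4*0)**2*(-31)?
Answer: 39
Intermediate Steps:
70 + (1 - 4*0)**2*(-31) = 70 + (1 + 0)**2*(-31) = 70 + 1**2*(-31) = 70 + 1*(-31) = 70 - 31 = 39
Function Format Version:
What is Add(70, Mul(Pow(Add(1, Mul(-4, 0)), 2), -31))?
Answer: 39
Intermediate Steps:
Add(70, Mul(Pow(Add(1, Mul(-4, 0)), 2), -31)) = Add(70, Mul(Pow(Add(1, 0), 2), -31)) = Add(70, Mul(Pow(1, 2), -31)) = Add(70, Mul(1, -31)) = Add(70, -31) = 39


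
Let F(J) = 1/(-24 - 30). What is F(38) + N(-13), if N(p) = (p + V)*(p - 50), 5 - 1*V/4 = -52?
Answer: -731431/54 ≈ -13545.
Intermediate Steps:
V = 228 (V = 20 - 4*(-52) = 20 + 208 = 228)
F(J) = -1/54 (F(J) = 1/(-54) = -1/54)
N(p) = (-50 + p)*(228 + p) (N(p) = (p + 228)*(p - 50) = (228 + p)*(-50 + p) = (-50 + p)*(228 + p))
F(38) + N(-13) = -1/54 + (-11400 + (-13)² + 178*(-13)) = -1/54 + (-11400 + 169 - 2314) = -1/54 - 13545 = -731431/54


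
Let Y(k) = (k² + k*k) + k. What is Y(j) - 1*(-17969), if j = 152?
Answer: 64329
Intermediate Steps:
Y(k) = k + 2*k² (Y(k) = (k² + k²) + k = 2*k² + k = k + 2*k²)
Y(j) - 1*(-17969) = 152*(1 + 2*152) - 1*(-17969) = 152*(1 + 304) + 17969 = 152*305 + 17969 = 46360 + 17969 = 64329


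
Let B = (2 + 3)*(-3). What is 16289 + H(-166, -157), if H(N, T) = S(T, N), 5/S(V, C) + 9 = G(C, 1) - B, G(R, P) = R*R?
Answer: 448957423/27562 ≈ 16289.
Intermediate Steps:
G(R, P) = R**2
B = -15 (B = 5*(-3) = -15)
S(V, C) = 5/(6 + C**2) (S(V, C) = 5/(-9 + (C**2 - 1*(-15))) = 5/(-9 + (C**2 + 15)) = 5/(-9 + (15 + C**2)) = 5/(6 + C**2))
H(N, T) = 5/(6 + N**2)
16289 + H(-166, -157) = 16289 + 5/(6 + (-166)**2) = 16289 + 5/(6 + 27556) = 16289 + 5/27562 = 448957423/27562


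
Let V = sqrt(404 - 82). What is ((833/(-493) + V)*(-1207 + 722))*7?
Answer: 166355/29 - 3395*sqrt(322) ≈ -55185.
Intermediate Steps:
V = sqrt(322) ≈ 17.944
((833/(-493) + V)*(-1207 + 722))*7 = ((833/(-493) + sqrt(322))*(-1207 + 722))*7 = ((833*(-1/493) + sqrt(322))*(-485))*7 = ((-49/29 + sqrt(322))*(-485))*7 = (23765/29 - 485*sqrt(322))*7 = 166355/29 - 3395*sqrt(322)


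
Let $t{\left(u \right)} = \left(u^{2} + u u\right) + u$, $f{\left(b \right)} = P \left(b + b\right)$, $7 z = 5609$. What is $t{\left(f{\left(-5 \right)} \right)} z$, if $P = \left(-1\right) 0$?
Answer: $0$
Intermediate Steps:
$P = 0$
$z = \frac{5609}{7}$ ($z = \frac{1}{7} \cdot 5609 = \frac{5609}{7} \approx 801.29$)
$f{\left(b \right)} = 0$ ($f{\left(b \right)} = 0 \left(b + b\right) = 0 \cdot 2 b = 0$)
$t{\left(u \right)} = u + 2 u^{2}$ ($t{\left(u \right)} = \left(u^{2} + u^{2}\right) + u = 2 u^{2} + u = u + 2 u^{2}$)
$t{\left(f{\left(-5 \right)} \right)} z = 0 \left(1 + 2 \cdot 0\right) \frac{5609}{7} = 0 \left(1 + 0\right) \frac{5609}{7} = 0 \cdot 1 \cdot \frac{5609}{7} = 0 \cdot \frac{5609}{7} = 0$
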